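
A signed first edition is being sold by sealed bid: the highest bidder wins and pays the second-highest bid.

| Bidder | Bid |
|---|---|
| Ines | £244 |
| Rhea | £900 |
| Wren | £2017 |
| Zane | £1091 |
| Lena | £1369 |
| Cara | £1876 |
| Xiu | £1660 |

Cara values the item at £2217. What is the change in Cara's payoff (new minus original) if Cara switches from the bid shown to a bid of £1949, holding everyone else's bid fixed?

£0

The highest bid among the other bidders is £2017; Cara's bid doesn't change that.
Original bid £1876: Cara is not highest (top rival bid is £2017); payoff £0.
Alternative bid £1949: Cara is not highest (top rival bid is £2017); payoff £0.
Change in payoff = £0 − (£0) = £0.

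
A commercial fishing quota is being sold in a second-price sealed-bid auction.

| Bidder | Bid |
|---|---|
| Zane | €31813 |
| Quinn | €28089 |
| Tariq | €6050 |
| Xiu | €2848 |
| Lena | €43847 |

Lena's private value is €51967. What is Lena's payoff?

€20154

Highest bid: Lena at €43847, so Lena wins.
Second-highest bid: Zane at €31813 — that is the price the winner pays.
Lena's payoff = value − price = €51967 − €31813 = €20154.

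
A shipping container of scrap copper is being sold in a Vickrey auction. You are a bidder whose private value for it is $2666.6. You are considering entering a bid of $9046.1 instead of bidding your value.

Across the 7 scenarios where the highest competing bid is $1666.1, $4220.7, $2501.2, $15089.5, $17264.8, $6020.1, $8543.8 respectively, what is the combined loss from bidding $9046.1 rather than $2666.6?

$10784.8

The deviation costs you only when the competing bid falls strictly between $2666.6 and $9046.1; elsewhere both bids give the same outcome.
$1666.1: outcomes coincide → loss $0.
$4220.7: truthful payoff $0, deviation payoff −$1554.1 → loss $1554.1.
$2501.2: outcomes coincide → loss $0.
$15089.5: outcomes coincide → loss $0.
$17264.8: outcomes coincide → loss $0.
$6020.1: truthful payoff $0, deviation payoff −$3353.5 → loss $3353.5.
$8543.8: truthful payoff $0, deviation payoff −$5877.2 → loss $5877.2.
Total loss = $1554.1 + $3353.5 + $5877.2 = $10784.8.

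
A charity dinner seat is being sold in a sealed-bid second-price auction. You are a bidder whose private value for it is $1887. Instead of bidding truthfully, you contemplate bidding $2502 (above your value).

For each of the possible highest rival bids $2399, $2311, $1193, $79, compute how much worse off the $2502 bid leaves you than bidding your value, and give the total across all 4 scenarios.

$936

The deviation costs you only when the competing bid falls strictly between $1887 and $2502; elsewhere both bids give the same outcome.
$2399: truthful payoff $0, deviation payoff −$512 → loss $512.
$2311: truthful payoff $0, deviation payoff −$424 → loss $424.
$1193: outcomes coincide → loss $0.
$79: outcomes coincide → loss $0.
Total loss = $512 + $424 = $936.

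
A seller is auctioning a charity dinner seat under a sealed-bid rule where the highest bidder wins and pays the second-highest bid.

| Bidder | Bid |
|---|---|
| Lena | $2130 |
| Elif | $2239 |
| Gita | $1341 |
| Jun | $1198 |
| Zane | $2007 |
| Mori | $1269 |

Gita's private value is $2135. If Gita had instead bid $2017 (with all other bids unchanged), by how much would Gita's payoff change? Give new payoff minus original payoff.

$0

The highest bid among the other bidders is $2239; Gita's bid doesn't change that.
Original bid $1341: Gita is not highest (top rival bid is $2239); payoff $0.
Alternative bid $2017: Gita is not highest (top rival bid is $2239); payoff $0.
Change in payoff = $0 − ($0) = $0.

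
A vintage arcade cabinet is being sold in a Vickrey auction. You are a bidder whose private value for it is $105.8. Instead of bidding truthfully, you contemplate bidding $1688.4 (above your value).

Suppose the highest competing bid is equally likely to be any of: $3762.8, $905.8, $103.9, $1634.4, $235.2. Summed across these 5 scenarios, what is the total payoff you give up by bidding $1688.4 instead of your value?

$2458

The deviation costs you only when the competing bid falls strictly between $105.8 and $1688.4; elsewhere both bids give the same outcome.
$3762.8: outcomes coincide → loss $0.
$905.8: truthful payoff $0, deviation payoff −$800 → loss $800.
$103.9: outcomes coincide → loss $0.
$1634.4: truthful payoff $0, deviation payoff −$1528.6 → loss $1528.6.
$235.2: truthful payoff $0, deviation payoff −$129.4 → loss $129.4.
Total loss = $800 + $1528.6 + $129.4 = $2458.
In a second-price auction your bid sets only whether you win, not what you pay, so bidding your true value is weakly dominant.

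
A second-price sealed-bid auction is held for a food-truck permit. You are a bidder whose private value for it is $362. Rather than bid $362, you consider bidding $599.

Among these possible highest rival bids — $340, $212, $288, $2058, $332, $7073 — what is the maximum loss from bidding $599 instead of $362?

$340: same outcome either way → loss $0.
$212: same outcome either way → loss $0.
$288: same outcome either way → loss $0.
$2058: same outcome either way → loss $0.
$332: same outcome either way → loss $0.
$7073: same outcome either way → loss $0.
Maximum loss: $0.

$0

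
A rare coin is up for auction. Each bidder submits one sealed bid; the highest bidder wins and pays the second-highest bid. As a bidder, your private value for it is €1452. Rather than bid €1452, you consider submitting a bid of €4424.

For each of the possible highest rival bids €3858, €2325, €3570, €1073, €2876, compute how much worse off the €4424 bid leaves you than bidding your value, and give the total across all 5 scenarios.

€6821

The deviation costs you only when the competing bid falls strictly between €1452 and €4424; elsewhere both bids give the same outcome.
€3858: truthful payoff €0, deviation payoff −€2406 → loss €2406.
€2325: truthful payoff €0, deviation payoff −€873 → loss €873.
€3570: truthful payoff €0, deviation payoff −€2118 → loss €2118.
€1073: outcomes coincide → loss €0.
€2876: truthful payoff €0, deviation payoff −€1424 → loss €1424.
Total loss = €2406 + €873 + €2118 + €1424 = €6821.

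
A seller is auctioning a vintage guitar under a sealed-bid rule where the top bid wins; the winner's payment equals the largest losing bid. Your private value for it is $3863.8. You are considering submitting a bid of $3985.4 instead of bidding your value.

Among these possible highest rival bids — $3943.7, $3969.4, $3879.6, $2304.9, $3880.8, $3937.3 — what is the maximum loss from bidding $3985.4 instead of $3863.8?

$105.6

$3943.7: truthful gives $0, deviation gives −$79.9 → loss $79.9.
$3969.4: truthful gives $0, deviation gives −$105.6 → loss $105.6.
$3879.6: truthful gives $0, deviation gives −$15.8 → loss $15.8.
$2304.9: same outcome either way → loss $0.
$3880.8: truthful gives $0, deviation gives −$17 → loss $17.
$3937.3: truthful gives $0, deviation gives −$73.5 → loss $73.5.
Maximum loss: $105.6.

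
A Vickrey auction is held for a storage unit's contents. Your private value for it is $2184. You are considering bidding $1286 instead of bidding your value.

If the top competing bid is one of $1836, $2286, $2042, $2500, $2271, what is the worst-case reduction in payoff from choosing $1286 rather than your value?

$1836: truthful gives $348, deviation gives $0 → loss $348.
$2286: same outcome either way → loss $0.
$2042: truthful gives $142, deviation gives $0 → loss $142.
$2500: same outcome either way → loss $0.
$2271: same outcome either way → loss $0.
Maximum loss: $348.

$348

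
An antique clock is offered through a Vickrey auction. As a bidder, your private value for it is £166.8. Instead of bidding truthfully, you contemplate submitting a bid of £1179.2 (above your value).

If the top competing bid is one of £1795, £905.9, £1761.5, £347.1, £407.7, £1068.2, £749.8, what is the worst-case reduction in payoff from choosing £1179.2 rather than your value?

£1795: same outcome either way → loss £0.
£905.9: truthful gives £0, deviation gives −£739.1 → loss £739.1.
£1761.5: same outcome either way → loss £0.
£347.1: truthful gives £0, deviation gives −£180.3 → loss £180.3.
£407.7: truthful gives £0, deviation gives −£240.9 → loss £240.9.
£1068.2: truthful gives £0, deviation gives −£901.4 → loss £901.4.
£749.8: truthful gives £0, deviation gives −£583 → loss £583.
Maximum loss: £901.4.

£901.4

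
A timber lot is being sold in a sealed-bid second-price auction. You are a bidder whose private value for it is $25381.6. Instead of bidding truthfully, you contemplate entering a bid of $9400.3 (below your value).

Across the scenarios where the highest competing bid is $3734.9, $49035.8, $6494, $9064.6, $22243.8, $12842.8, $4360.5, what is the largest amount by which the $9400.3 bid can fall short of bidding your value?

$12538.8

$3734.9: same outcome either way → loss $0.
$49035.8: same outcome either way → loss $0.
$6494: same outcome either way → loss $0.
$9064.6: same outcome either way → loss $0.
$22243.8: truthful gives $3137.8, deviation gives $0 → loss $3137.8.
$12842.8: truthful gives $12538.8, deviation gives $0 → loss $12538.8.
$4360.5: same outcome either way → loss $0.
Maximum loss: $12538.8.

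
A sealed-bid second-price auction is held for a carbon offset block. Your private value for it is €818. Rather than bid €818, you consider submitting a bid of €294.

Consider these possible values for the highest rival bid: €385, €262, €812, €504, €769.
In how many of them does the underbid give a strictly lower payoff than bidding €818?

4

The deviation hurts exactly when the highest competing bid lies strictly between €294 and €818 — underbidding then forfeits a profitable win.
€385: inside the interval → strictly worse (loss €433).
€262: below both → same outcome either way.
€812: inside the interval → strictly worse (loss €6).
€504: inside the interval → strictly worse (loss €314).
€769: inside the interval → strictly worse (loss €49).
Count: 4.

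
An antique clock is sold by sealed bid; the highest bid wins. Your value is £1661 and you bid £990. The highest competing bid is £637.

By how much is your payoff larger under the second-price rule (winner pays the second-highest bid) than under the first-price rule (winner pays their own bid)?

You have the highest bid, so you win under either rule.
Second-price: pay £637 → payoff £1024.
First-price: pay your own bid £990 → payoff £671.
Difference = £1024 − (£671) = £353.

£353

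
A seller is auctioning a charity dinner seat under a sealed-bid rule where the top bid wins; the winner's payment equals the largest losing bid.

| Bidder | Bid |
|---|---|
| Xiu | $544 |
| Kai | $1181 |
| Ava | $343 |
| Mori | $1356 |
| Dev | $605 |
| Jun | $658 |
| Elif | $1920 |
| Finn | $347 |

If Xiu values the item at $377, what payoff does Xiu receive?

Highest bid: Elif at $1920, so Elif wins.
Second-highest bid: Mori at $1356 — that is the price the winner pays.
Xiu did not win, so Xiu pays nothing and receives nothing: payoff $0.

$0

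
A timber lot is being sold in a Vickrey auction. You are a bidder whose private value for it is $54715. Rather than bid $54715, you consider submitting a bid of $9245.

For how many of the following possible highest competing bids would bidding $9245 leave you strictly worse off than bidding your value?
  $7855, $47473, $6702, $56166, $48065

2

The deviation hurts exactly when the highest competing bid lies strictly between $9245 and $54715 — underbidding then forfeits a profitable win.
$7855: below both → same outcome either way.
$47473: inside the interval → strictly worse (loss $7242).
$6702: below both → same outcome either way.
$56166: above both → same outcome either way.
$48065: inside the interval → strictly worse (loss $6650).
Count: 2.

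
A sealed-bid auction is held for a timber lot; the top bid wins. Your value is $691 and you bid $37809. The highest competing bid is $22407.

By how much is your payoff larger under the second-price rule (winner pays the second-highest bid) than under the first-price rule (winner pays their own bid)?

$15402

You have the highest bid, so you win under either rule.
Second-price: pay $22407 → payoff −$21716.
First-price: pay your own bid $37809 → payoff −$37118.
Difference = −$21716 − (−$37118) = $15402.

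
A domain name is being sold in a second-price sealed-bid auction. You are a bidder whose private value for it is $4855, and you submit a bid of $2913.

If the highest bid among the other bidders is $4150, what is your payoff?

Your bid $2913 is below the highest competing bid $4150, so you lose.
A losing bidder pays nothing and receives nothing: payoff = $0.

$0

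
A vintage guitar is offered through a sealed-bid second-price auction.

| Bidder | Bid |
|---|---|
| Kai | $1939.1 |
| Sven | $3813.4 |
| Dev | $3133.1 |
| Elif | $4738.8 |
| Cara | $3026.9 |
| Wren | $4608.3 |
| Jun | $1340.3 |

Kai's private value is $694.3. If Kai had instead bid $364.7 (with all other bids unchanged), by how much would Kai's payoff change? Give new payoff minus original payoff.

The highest bid among the other bidders is $4738.8; Kai's bid doesn't change that.
Original bid $1939.1: Kai is not highest (top rival bid is $4738.8); payoff $0.
Alternative bid $364.7: Kai is not highest (top rival bid is $4738.8); payoff $0.
Change in payoff = $0 − ($0) = $0.

$0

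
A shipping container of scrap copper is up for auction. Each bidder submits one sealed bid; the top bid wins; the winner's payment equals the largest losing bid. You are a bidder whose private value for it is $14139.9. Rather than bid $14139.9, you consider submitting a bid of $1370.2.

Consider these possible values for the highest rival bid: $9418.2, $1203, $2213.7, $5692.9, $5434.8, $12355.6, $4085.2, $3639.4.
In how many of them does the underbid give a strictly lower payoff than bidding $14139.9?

7

The deviation hurts exactly when the highest competing bid lies strictly between $1370.2 and $14139.9 — underbidding then forfeits a profitable win.
$9418.2: inside the interval → strictly worse (loss $4721.7).
$1203: below both → same outcome either way.
$2213.7: inside the interval → strictly worse (loss $11926.2).
$5692.9: inside the interval → strictly worse (loss $8447).
$5434.8: inside the interval → strictly worse (loss $8705.1).
$12355.6: inside the interval → strictly worse (loss $1784.3).
$4085.2: inside the interval → strictly worse (loss $10054.7).
$3639.4: inside the interval → strictly worse (loss $10500.5).
Count: 7.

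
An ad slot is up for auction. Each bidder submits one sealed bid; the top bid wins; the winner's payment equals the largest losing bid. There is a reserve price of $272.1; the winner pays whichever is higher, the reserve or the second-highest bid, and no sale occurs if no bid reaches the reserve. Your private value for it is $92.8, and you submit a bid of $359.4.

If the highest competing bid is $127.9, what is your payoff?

Your bid $359.4 is the highest and exceeds the reserve.
Price = max(second-highest bid, reserve) = max($127.9, $272.1) = $272.1.
Payoff = $92.8 − $272.1 = −$179.3.

−$179.3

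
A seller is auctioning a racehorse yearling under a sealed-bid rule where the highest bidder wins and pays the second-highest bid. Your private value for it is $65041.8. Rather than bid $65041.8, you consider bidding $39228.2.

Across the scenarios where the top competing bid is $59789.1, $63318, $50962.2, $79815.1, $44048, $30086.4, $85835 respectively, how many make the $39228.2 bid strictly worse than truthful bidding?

4

The deviation hurts exactly when the highest competing bid lies strictly between $39228.2 and $65041.8 — underbidding then forfeits a profitable win.
$59789.1: inside the interval → strictly worse (loss $5252.7).
$63318: inside the interval → strictly worse (loss $1723.8).
$50962.2: inside the interval → strictly worse (loss $14079.6).
$79815.1: above both → same outcome either way.
$44048: inside the interval → strictly worse (loss $20993.8).
$30086.4: below both → same outcome either way.
$85835: above both → same outcome either way.
Count: 4.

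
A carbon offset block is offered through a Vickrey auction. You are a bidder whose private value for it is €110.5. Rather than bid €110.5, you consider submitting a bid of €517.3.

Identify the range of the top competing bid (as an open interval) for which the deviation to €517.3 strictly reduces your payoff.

If the competing bid is below €110.5, both bids win at the same price — no difference.
If it is above €517.3, both bids lose — no difference.
If it lies strictly between €110.5 and €517.3, bidding your value loses (payoff 0) while bidding €517.3 wins at a price above your value (payoff negative).
So the deviation strictly hurts on the open interval (€110.5, €517.3).
In a second-price auction your bid sets only whether you win, not what you pay, so bidding your true value is weakly dominant.

(€110.5, €517.3)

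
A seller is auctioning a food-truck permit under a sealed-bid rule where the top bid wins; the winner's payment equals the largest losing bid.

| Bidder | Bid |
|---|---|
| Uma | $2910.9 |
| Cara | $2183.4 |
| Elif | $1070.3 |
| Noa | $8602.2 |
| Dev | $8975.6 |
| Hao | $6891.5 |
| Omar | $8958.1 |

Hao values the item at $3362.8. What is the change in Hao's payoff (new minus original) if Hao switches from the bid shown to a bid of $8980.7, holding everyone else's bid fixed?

The highest bid among the other bidders is $8975.6; Hao's bid doesn't change that.
Original bid $6891.5: Hao is not highest (top rival bid is $8975.6); payoff $0.
Alternative bid $8980.7: Hao is highest, pays the top rival bid $8975.6; payoff $3362.8 − $8975.6 = −$5612.8.
Change in payoff = −$5612.8 − ($0) = −$5612.8.

−$5612.8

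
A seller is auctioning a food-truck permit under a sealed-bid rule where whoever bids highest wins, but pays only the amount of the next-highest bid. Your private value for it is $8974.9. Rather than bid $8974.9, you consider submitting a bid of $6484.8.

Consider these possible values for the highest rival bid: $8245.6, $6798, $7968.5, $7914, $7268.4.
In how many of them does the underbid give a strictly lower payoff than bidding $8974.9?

5

The deviation hurts exactly when the highest competing bid lies strictly between $6484.8 and $8974.9 — underbidding then forfeits a profitable win.
$8245.6: inside the interval → strictly worse (loss $729.3).
$6798: inside the interval → strictly worse (loss $2176.9).
$7968.5: inside the interval → strictly worse (loss $1006.4).
$7914: inside the interval → strictly worse (loss $1060.9).
$7268.4: inside the interval → strictly worse (loss $1706.5).
Count: 5.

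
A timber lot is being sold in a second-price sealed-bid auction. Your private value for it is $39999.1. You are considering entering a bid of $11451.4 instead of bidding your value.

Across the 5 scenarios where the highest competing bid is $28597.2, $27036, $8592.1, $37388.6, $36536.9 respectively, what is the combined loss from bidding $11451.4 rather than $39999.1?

The deviation costs you only when the competing bid falls strictly between $11451.4 and $39999.1; elsewhere both bids give the same outcome.
$28597.2: truthful payoff $11401.9, deviation payoff $0 → loss $11401.9.
$27036: truthful payoff $12963.1, deviation payoff $0 → loss $12963.1.
$8592.1: outcomes coincide → loss $0.
$37388.6: truthful payoff $2610.5, deviation payoff $0 → loss $2610.5.
$36536.9: truthful payoff $3462.2, deviation payoff $0 → loss $3462.2.
Total loss = $11401.9 + $12963.1 + $2610.5 + $3462.2 = $30437.7.

$30437.7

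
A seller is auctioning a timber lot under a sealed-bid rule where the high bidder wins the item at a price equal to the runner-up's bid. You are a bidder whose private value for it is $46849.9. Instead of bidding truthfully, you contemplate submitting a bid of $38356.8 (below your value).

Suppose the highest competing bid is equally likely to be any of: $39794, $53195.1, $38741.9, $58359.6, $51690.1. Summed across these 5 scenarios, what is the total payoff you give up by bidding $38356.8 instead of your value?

The deviation costs you only when the competing bid falls strictly between $38356.8 and $46849.9; elsewhere both bids give the same outcome.
$39794: truthful payoff $7055.9, deviation payoff $0 → loss $7055.9.
$53195.1: outcomes coincide → loss $0.
$38741.9: truthful payoff $8108, deviation payoff $0 → loss $8108.
$58359.6: outcomes coincide → loss $0.
$51690.1: outcomes coincide → loss $0.
Total loss = $7055.9 + $8108 = $15163.9.
Because the price is fixed by the runner-up's bid, deviating from your value can only change a good outcome into a bad one — never the reverse.

$15163.9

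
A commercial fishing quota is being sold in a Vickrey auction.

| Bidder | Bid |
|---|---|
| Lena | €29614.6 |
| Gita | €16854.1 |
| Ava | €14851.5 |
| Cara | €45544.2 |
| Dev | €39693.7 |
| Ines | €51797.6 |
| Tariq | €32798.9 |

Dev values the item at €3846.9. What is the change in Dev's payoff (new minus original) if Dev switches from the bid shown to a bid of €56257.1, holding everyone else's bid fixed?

−€47950.7

The highest bid among the other bidders is €51797.6; Dev's bid doesn't change that.
Original bid €39693.7: Dev is not highest (top rival bid is €51797.6); payoff €0.
Alternative bid €56257.1: Dev is highest, pays the top rival bid €51797.6; payoff €3846.9 − €51797.6 = −€47950.7.
Change in payoff = −€47950.7 − (€0) = −€47950.7.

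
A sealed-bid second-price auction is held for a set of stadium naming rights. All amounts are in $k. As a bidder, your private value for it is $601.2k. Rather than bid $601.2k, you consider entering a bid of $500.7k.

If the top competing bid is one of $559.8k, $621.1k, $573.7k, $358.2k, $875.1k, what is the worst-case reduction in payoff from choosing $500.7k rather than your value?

$41.4k

$559.8k: truthful gives $41.4k, deviation gives $0k → loss $41.4k.
$621.1k: same outcome either way → loss $0k.
$573.7k: truthful gives $27.5k, deviation gives $0k → loss $27.5k.
$358.2k: same outcome either way → loss $0k.
$875.1k: same outcome either way → loss $0k.
Maximum loss: $41.4k.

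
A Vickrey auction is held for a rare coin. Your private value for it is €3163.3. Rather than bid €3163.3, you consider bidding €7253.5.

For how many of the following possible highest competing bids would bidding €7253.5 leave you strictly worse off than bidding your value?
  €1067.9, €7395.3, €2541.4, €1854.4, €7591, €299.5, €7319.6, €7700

0

The deviation hurts exactly when the highest competing bid lies strictly between €3163.3 and €7253.5 — overbidding then wins at a price above your value.
€1067.9: below both → same outcome either way.
€7395.3: above both → same outcome either way.
€2541.4: below both → same outcome either way.
€1854.4: below both → same outcome either way.
€7591: above both → same outcome either way.
€299.5: below both → same outcome either way.
€7319.6: above both → same outcome either way.
€7700: above both → same outcome either way.
Count: 0.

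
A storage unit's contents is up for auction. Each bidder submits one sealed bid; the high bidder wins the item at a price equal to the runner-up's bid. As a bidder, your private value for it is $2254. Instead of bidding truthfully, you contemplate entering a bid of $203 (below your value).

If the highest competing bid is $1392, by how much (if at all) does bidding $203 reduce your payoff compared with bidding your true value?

$862

Bidding your value $2254: you win (since $2254 > $1392) and pay $1392. Payoff $862.
Bidding $203: you lose. Payoff $0.
The competing bid $1392 lies between your shaded bid and your value, so underbidding forfeits an item you could have won at a profitable price.
Loss from deviating = $862 − ($0) = $862.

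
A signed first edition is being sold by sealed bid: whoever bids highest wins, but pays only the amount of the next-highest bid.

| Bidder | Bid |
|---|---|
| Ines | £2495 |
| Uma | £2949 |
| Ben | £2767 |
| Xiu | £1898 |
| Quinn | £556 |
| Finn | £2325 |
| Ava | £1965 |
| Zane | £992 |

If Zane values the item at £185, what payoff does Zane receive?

Highest bid: Uma at £2949, so Uma wins.
Second-highest bid: Ben at £2767 — that is the price the winner pays.
Zane did not win, so Zane pays nothing and receives nothing: payoff £0.

£0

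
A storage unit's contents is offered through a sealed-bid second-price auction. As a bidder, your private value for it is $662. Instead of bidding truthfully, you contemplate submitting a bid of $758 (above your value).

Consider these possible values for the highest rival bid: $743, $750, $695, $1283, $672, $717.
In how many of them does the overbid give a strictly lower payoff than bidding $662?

The deviation hurts exactly when the highest competing bid lies strictly between $662 and $758 — overbidding then wins at a price above your value.
$743: inside the interval → strictly worse (loss $81).
$750: inside the interval → strictly worse (loss $88).
$695: inside the interval → strictly worse (loss $33).
$1283: above both → same outcome either way.
$672: inside the interval → strictly worse (loss $10).
$717: inside the interval → strictly worse (loss $55).
Count: 5.

5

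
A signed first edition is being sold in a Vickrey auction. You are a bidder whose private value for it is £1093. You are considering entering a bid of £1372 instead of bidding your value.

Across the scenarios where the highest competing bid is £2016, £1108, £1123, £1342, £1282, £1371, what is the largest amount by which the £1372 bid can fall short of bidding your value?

£278

£2016: same outcome either way → loss £0.
£1108: truthful gives £0, deviation gives −£15 → loss £15.
£1123: truthful gives £0, deviation gives −£30 → loss £30.
£1342: truthful gives £0, deviation gives −£249 → loss £249.
£1282: truthful gives £0, deviation gives −£189 → loss £189.
£1371: truthful gives £0, deviation gives −£278 → loss £278.
Maximum loss: £278.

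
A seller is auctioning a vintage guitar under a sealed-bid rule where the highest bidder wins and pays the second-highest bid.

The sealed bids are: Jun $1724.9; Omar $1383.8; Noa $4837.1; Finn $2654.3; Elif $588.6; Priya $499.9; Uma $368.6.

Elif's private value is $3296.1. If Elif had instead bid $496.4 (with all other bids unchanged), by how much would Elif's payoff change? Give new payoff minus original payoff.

The highest bid among the other bidders is $4837.1; Elif's bid doesn't change that.
Original bid $588.6: Elif is not highest (top rival bid is $4837.1); payoff $0.
Alternative bid $496.4: Elif is not highest (top rival bid is $4837.1); payoff $0.
Change in payoff = $0 − ($0) = $0.

$0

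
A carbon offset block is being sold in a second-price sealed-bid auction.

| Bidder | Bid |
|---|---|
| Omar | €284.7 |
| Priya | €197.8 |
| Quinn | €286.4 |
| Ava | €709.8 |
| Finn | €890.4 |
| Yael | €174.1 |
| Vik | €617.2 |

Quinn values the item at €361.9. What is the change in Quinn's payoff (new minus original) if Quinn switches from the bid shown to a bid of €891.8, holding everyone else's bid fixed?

−€528.5

The highest bid among the other bidders is €890.4; Quinn's bid doesn't change that.
Original bid €286.4: Quinn is not highest (top rival bid is €890.4); payoff €0.
Alternative bid €891.8: Quinn is highest, pays the top rival bid €890.4; payoff €361.9 − €890.4 = −€528.5.
Change in payoff = −€528.5 − (€0) = −€528.5.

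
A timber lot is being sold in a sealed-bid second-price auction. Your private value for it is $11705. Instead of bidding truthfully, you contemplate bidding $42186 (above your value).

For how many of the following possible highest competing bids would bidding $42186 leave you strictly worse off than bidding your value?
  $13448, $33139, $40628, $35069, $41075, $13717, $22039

The deviation hurts exactly when the highest competing bid lies strictly between $11705 and $42186 — overbidding then wins at a price above your value.
$13448: inside the interval → strictly worse (loss $1743).
$33139: inside the interval → strictly worse (loss $21434).
$40628: inside the interval → strictly worse (loss $28923).
$35069: inside the interval → strictly worse (loss $23364).
$41075: inside the interval → strictly worse (loss $29370).
$13717: inside the interval → strictly worse (loss $2012).
$22039: inside the interval → strictly worse (loss $10334).
Count: 7.

7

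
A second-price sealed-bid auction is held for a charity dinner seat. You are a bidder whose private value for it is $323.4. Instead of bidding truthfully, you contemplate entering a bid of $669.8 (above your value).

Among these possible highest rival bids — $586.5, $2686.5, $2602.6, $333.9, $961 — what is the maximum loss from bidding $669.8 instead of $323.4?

$586.5: truthful gives $0, deviation gives −$263.1 → loss $263.1.
$2686.5: same outcome either way → loss $0.
$2602.6: same outcome either way → loss $0.
$333.9: truthful gives $0, deviation gives −$10.5 → loss $10.5.
$961: same outcome either way → loss $0.
Maximum loss: $263.1.

$263.1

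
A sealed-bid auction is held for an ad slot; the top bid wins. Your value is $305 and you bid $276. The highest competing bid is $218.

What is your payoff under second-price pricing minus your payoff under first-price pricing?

$58

You have the highest bid, so you win under either rule.
Second-price: pay $218 → payoff $87.
First-price: pay your own bid $276 → payoff $29.
Difference = $87 − ($29) = $58.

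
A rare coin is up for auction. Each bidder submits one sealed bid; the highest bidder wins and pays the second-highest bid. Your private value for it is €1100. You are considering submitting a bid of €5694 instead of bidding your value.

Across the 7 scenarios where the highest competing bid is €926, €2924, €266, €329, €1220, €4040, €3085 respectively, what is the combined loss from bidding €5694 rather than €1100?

€6869

The deviation costs you only when the competing bid falls strictly between €1100 and €5694; elsewhere both bids give the same outcome.
€926: outcomes coincide → loss €0.
€2924: truthful payoff €0, deviation payoff −€1824 → loss €1824.
€266: outcomes coincide → loss €0.
€329: outcomes coincide → loss €0.
€1220: truthful payoff €0, deviation payoff −€120 → loss €120.
€4040: truthful payoff €0, deviation payoff −€2940 → loss €2940.
€3085: truthful payoff €0, deviation payoff −€1985 → loss €1985.
Total loss = €1824 + €120 + €2940 + €1985 = €6869.
Because the price is fixed by the runner-up's bid, deviating from your value can only change a good outcome into a bad one — never the reverse.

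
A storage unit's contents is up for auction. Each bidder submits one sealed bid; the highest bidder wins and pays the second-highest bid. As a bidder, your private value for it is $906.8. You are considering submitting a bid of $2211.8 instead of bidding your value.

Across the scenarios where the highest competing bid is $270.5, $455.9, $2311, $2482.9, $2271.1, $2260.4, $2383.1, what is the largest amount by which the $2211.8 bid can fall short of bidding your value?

$270.5: same outcome either way → loss $0.
$455.9: same outcome either way → loss $0.
$2311: same outcome either way → loss $0.
$2482.9: same outcome either way → loss $0.
$2271.1: same outcome either way → loss $0.
$2260.4: same outcome either way → loss $0.
$2383.1: same outcome either way → loss $0.
Maximum loss: $0.

$0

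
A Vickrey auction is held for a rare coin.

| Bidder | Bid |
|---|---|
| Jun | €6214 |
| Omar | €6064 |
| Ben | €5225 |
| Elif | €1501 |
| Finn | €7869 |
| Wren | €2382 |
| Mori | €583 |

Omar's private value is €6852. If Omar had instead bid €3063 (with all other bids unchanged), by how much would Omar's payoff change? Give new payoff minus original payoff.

The highest bid among the other bidders is €7869; Omar's bid doesn't change that.
Original bid €6064: Omar is not highest (top rival bid is €7869); payoff €0.
Alternative bid €3063: Omar is not highest (top rival bid is €7869); payoff €0.
Change in payoff = €0 − (€0) = €0.

€0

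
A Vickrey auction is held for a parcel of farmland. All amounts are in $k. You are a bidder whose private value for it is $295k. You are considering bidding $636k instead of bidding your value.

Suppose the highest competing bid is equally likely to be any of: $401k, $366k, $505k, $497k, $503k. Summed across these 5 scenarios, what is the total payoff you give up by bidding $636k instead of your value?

The deviation costs you only when the competing bid falls strictly between $295k and $636k; elsewhere both bids give the same outcome.
$401k: truthful payoff $0k, deviation payoff −$106k → loss $106k.
$366k: truthful payoff $0k, deviation payoff −$71k → loss $71k.
$505k: truthful payoff $0k, deviation payoff −$210k → loss $210k.
$497k: truthful payoff $0k, deviation payoff −$202k → loss $202k.
$503k: truthful payoff $0k, deviation payoff −$208k → loss $208k.
Total loss = $106k + $71k + $210k + $202k + $208k = $797k.
Truthful bidding weakly dominates here: raising your bid can only win items priced above your value, and lowering it can only forfeit items priced below.

$797k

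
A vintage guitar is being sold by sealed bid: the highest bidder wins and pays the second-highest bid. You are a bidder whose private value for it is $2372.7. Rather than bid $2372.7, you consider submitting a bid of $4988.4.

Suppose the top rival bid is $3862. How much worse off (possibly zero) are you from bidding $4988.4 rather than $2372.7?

Bidding your value $2372.7: you lose (since $2372.7 < $3862). Payoff $0.
Bidding $4988.4: you win and pay $3862. Payoff $2372.7 − $3862 = −$1489.3.
The competing bid $3862 lies between your value and your inflated bid, so overbidding wins an item priced above your value.
Loss from deviating = $0 − (−$1489.3) = $1489.3.

$1489.3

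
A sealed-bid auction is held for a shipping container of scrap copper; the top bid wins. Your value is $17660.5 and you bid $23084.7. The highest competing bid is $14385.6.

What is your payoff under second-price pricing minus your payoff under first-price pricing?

You have the highest bid, so you win under either rule.
Second-price: pay $14385.6 → payoff $3274.9.
First-price: pay your own bid $23084.7 → payoff −$5424.2.
Difference = $3274.9 − (−$5424.2) = $8699.1.

$8699.1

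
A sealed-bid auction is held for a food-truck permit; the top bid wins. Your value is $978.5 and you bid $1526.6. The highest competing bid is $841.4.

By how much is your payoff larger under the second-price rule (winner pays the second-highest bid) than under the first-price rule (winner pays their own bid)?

$685.2

You have the highest bid, so you win under either rule.
Second-price: pay $841.4 → payoff $137.1.
First-price: pay your own bid $1526.6 → payoff −$548.1.
Difference = $137.1 − (−$548.1) = $685.2.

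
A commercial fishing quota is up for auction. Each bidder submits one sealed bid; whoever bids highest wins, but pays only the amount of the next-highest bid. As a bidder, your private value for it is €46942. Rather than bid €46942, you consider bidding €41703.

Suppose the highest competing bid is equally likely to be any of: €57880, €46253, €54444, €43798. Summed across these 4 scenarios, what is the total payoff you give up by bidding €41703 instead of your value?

The deviation costs you only when the competing bid falls strictly between €41703 and €46942; elsewhere both bids give the same outcome.
€57880: outcomes coincide → loss €0.
€46253: truthful payoff €689, deviation payoff €0 → loss €689.
€54444: outcomes coincide → loss €0.
€43798: truthful payoff €3144, deviation payoff €0 → loss €3144.
Total loss = €689 + €3144 = €3833.

€3833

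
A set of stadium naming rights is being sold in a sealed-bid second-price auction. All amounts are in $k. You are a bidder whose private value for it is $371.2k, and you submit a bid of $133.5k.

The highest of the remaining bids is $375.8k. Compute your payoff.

$0k

Your bid $133.5k is below the highest competing bid $375.8k, so you lose.
A losing bidder pays nothing and receives nothing: payoff = $0k.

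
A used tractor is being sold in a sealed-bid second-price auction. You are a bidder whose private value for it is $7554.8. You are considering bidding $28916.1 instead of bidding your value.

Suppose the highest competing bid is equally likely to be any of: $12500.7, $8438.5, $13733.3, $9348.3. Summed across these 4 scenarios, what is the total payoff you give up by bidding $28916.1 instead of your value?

$13801.6

The deviation costs you only when the competing bid falls strictly between $7554.8 and $28916.1; elsewhere both bids give the same outcome.
$12500.7: truthful payoff $0, deviation payoff −$4945.9 → loss $4945.9.
$8438.5: truthful payoff $0, deviation payoff −$883.7 → loss $883.7.
$13733.3: truthful payoff $0, deviation payoff −$6178.5 → loss $6178.5.
$9348.3: truthful payoff $0, deviation payoff −$1793.5 → loss $1793.5.
Total loss = $4945.9 + $883.7 + $6178.5 + $1793.5 = $13801.6.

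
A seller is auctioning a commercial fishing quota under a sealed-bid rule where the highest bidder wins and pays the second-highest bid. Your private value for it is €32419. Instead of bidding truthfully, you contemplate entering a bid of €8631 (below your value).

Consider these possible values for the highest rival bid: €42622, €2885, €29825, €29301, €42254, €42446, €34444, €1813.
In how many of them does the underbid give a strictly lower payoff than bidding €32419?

2

The deviation hurts exactly when the highest competing bid lies strictly between €8631 and €32419 — underbidding then forfeits a profitable win.
€42622: above both → same outcome either way.
€2885: below both → same outcome either way.
€29825: inside the interval → strictly worse (loss €2594).
€29301: inside the interval → strictly worse (loss €3118).
€42254: above both → same outcome either way.
€42446: above both → same outcome either way.
€34444: above both → same outcome either way.
€1813: below both → same outcome either way.
Count: 2.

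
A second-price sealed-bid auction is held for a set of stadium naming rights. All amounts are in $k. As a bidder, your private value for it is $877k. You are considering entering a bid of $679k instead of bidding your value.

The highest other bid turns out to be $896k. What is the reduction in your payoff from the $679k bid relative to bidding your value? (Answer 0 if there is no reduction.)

$0k

Bidding your value $877k: you lose (since $877k < $896k). Payoff $0k.
Bidding $679k: you lose. Payoff $0k.
Difference = $0k − $0k = $0k; both bids lead to the same outcome because the competing bid is above both your value and your alternative bid.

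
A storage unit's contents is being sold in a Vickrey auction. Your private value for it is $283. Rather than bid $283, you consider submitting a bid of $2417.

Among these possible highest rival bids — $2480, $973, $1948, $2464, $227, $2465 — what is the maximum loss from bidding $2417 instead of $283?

$1665

$2480: same outcome either way → loss $0.
$973: truthful gives $0, deviation gives −$690 → loss $690.
$1948: truthful gives $0, deviation gives −$1665 → loss $1665.
$2464: same outcome either way → loss $0.
$227: same outcome either way → loss $0.
$2465: same outcome either way → loss $0.
Maximum loss: $1665.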